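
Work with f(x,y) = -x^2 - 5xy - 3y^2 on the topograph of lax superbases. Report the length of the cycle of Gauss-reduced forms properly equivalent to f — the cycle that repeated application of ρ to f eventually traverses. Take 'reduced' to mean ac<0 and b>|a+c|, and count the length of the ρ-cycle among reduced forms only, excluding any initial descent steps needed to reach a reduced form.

D = 13, ⌊√D⌋ = 3
descent: ρ → (-3,-1,1)
descent: ρ → (1,3,-1)  [lands on river]
river: ρ → (-1,3,1)
ρ-cycle length = 2 (tail of 2 descent steps not counted)

2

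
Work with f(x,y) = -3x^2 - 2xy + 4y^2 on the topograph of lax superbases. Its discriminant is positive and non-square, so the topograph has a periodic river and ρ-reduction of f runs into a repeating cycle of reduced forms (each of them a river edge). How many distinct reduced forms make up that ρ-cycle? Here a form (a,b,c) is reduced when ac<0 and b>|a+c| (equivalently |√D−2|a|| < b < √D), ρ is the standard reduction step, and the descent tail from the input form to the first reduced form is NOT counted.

D = 52, ⌊√D⌋ = 7
descent: ρ → (4,2,-3)  [lands on river]
river: ρ → (-3,4,3)
river: ρ → (3,2,-4)
river: ρ → (-4,6,1)
river: ρ → (1,6,-4)
river: ρ → (-4,2,3)
river: ρ → (3,4,-3)
river: ρ → (-3,2,4)
river: ρ → (4,6,-1)
river: ρ → (-1,6,4)
ρ-cycle length = 10 (tail of 1 descent step not counted)

10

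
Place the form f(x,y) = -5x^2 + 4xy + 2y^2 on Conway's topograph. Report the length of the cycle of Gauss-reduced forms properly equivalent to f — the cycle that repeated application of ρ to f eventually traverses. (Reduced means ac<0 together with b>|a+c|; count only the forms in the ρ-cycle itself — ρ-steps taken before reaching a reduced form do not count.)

D = 56, ⌊√D⌋ = 7
river: ρ → (2,4,-5)
river: ρ → (-5,6,1)
river: ρ → (1,6,-5)
river: ρ → (-5,4,2)
ρ-cycle length = 4 (tail of 0 descent steps not counted)

4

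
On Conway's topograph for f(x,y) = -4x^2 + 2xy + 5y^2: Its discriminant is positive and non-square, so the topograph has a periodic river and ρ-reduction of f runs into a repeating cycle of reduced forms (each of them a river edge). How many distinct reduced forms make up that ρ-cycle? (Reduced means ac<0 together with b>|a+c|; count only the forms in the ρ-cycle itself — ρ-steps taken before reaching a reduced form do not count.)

D = 84, ⌊√D⌋ = 9
river: ρ → (5,8,-1)
river: ρ → (-1,8,5)
river: ρ → (5,2,-4)
river: ρ → (-4,6,3)
river: ρ → (3,6,-4)
river: ρ → (-4,2,5)
ρ-cycle length = 6 (tail of 0 descent steps not counted)

6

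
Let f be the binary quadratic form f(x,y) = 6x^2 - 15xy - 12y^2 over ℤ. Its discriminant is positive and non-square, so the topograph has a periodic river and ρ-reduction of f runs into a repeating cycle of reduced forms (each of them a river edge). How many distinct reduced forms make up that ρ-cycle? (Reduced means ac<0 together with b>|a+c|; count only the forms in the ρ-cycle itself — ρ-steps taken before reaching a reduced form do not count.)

D = 513, ⌊√D⌋ = 22
descent: ρ → (-12,15,6)  [lands on river]
river: ρ → (6,21,-3)
river: ρ → (-3,21,6)
river: ρ → (6,15,-12)
river: ρ → (-12,9,9)
river: ρ → (9,9,-12)
ρ-cycle length = 6 (tail of 1 descent step not counted)

6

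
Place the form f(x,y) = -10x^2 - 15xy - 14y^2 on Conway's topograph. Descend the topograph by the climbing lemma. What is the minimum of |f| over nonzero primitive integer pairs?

translate: b→-5 (≡15 mod 20), so (10,15,14)→(10,-5,9)
flip: (10,-5,9)→(9,5,10)
reduced (well bottom): (9,5,10) with a≤c, −a<b≤a
well minimum |f| = |-9| = 9 (negative-definite)

9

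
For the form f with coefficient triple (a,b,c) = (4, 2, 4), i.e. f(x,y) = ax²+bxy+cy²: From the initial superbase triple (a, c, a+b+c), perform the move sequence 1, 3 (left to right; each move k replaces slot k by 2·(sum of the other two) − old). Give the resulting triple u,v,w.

start (4,4,10) = (f(1,0),f(0,1),f(1,1))
replace slot 1: 2·(4+10) − 4 = 24 → (24,4,10)
replace slot 3: 2·(24+4) − 10 = 46 → (24,4,46)

24,4,46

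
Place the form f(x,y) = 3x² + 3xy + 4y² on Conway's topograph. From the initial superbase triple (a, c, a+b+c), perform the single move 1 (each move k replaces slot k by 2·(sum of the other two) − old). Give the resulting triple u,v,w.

start (3,4,10) = (f(1,0),f(0,1),f(1,1))
replace slot 1: 2·(4+10) − 3 = 25 → (25,4,10)

25,4,10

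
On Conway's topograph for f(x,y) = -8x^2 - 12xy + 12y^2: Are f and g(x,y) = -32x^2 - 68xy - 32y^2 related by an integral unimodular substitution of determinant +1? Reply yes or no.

D₁ = 528, D₂ = 528
river cycle of f (length 4): (12, 12, -8), (-8, 20, 4), (4, 20, -8), (-8, 12, 12)
river cycle of g (length 4): (4, 20, -8), (-8, 12, 12), (12, 12, -8), (-8, 20, 4)
cycles coincide ⇒ equivalent

yes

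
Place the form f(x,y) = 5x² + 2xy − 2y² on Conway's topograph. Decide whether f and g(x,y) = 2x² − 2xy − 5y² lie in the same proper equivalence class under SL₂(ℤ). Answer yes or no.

D₁ = 44, D₂ = 44
river cycle of f (length 2): (-2, 6, 1), (1, 6, -2)
river cycle of g (length 2): (2, 6, -1), (-1, 6, 2)
cycles differ ⇒ inequivalent

no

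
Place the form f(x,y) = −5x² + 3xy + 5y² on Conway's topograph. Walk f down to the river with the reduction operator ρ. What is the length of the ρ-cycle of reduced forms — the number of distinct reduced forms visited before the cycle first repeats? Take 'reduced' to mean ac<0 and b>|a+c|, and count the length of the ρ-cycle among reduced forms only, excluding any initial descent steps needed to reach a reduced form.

D = 109, ⌊√D⌋ = 10
river: ρ → (5,7,-3)
river: ρ → (-3,5,7)
river: ρ → (7,9,-1)
river: ρ → (-1,9,7)
river: ρ → (7,5,-3)
river: ρ → (-3,7,5)
river: ρ → (5,3,-5)
river: ρ → (-5,7,3)
river: ρ → (3,5,-7)
river: ρ → (-7,9,1)
river: ρ → (1,9,-7)
river: ρ → (-7,5,3)
river: ρ → (3,7,-5)
river: ρ → (-5,3,5)
ρ-cycle length = 14 (tail of 0 descent steps not counted)

14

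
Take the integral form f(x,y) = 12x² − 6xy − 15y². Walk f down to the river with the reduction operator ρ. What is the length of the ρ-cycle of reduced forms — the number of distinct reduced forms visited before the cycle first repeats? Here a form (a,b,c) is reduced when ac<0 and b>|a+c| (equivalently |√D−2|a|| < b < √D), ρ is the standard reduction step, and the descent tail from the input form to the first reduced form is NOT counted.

D = 756, ⌊√D⌋ = 27
descent: ρ → (-15,6,12)  [lands on river]
river: ρ → (12,18,-9)
river: ρ → (-9,18,12)
river: ρ → (12,6,-15)
river: ρ → (-15,24,3)
river: ρ → (3,24,-15)
ρ-cycle length = 6 (tail of 1 descent step not counted)

6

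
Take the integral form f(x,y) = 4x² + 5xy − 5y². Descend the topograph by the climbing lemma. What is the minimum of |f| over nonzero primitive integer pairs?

river: ρ → (-5,5,4)
river: ρ → (4,3,-6)
river: ρ → (-6,9,1)
river: ρ → (1,9,-6)
river: ρ → (-6,3,4)
river: ρ → (4,5,-5)
closes: descent 0, river 6
min |a| on river = 1

1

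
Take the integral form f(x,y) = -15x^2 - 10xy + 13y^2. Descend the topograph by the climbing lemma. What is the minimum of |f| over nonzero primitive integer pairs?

descent: ρ → (13,10,-15)  [lands on river]
river: ρ → (-15,20,8)
river: ρ → (8,28,-3)
river: ρ → (-3,26,17)
river: ρ → (17,8,-12)
river: ρ → (-12,16,13)
closes: descent 1, river 6
min |a| on river = 3

3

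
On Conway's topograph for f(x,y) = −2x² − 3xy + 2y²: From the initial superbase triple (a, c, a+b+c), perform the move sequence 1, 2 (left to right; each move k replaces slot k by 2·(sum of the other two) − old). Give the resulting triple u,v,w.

start (-2,2,-3) = (f(1,0),f(0,1),f(1,1))
replace slot 1: 2·(2+(-3)) − (-2) = 0 → (0,2,-3)
replace slot 2: 2·(0+(-3)) − 2 = -8 → (0,-8,-3)

0,-8,-3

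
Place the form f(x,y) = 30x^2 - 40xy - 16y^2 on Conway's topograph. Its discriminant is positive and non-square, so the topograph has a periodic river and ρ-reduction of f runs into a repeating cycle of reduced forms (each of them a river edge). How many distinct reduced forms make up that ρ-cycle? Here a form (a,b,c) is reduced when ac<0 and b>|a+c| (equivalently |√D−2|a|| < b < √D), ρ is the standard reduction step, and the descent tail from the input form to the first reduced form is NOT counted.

D = 3520, ⌊√D⌋ = 59
descent: ρ → (-16,40,30)  [lands on river]
river: ρ → (30,20,-26)
river: ρ → (-26,32,24)
river: ρ → (24,16,-34)
river: ρ → (-34,52,6)
river: ρ → (6,56,-16)
ρ-cycle length = 6 (tail of 1 descent step not counted)

6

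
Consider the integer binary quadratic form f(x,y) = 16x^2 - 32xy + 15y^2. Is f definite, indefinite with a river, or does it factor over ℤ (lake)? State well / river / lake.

D = b²−4ac = (-32)² − 4·16·15 = 64
D = 8² is a perfect square ⇒ form factors over ℤ ⇒ lakes

lake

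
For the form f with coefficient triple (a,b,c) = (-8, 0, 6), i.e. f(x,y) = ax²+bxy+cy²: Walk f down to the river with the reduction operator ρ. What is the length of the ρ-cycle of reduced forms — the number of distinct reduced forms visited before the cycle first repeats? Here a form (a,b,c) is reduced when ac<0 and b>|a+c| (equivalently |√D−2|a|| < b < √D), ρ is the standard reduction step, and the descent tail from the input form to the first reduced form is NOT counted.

D = 192, ⌊√D⌋ = 13
descent: ρ → (6,12,-2)  [lands on river]
river: ρ → (-2,12,6)
ρ-cycle length = 2 (tail of 1 descent step not counted)

2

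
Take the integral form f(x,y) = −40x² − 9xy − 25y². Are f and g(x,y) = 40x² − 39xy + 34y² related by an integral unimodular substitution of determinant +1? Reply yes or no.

D₁ = -3919, D₂ = -3919
f is negative-definite; reduce −f:
−f: flip: (40,9,25)→(25,-9,40)
−f: reduced (well bottom): (25,-9,40) with a≤c, −a<b≤a
flip sign back: reduced form of f is (-25,9,-40)
g: flip: (40,-39,34)→(34,39,40)
g: translate: b→-29 (≡39 mod 68), so (34,39,40)→(34,-29,35)
g: reduced (well bottom): (34,-29,35) with a≤c, −a<b≤a
reduced forms (-25, 9, -40) vs (34, -29, 35) ⇒ inequivalent

no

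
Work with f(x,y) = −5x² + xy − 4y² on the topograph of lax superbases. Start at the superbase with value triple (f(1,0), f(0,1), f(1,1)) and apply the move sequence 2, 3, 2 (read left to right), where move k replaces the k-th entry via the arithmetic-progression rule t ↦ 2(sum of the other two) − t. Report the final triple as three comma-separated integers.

start (-5,-4,-8) = (f(1,0),f(0,1),f(1,1))
replace slot 2: 2·((-5)+(-8)) − (-4) = -22 → (-5,-22,-8)
replace slot 3: 2·((-5)+(-22)) − (-8) = -46 → (-5,-22,-46)
replace slot 2: 2·((-5)+(-46)) − (-22) = -80 → (-5,-80,-46)

-5,-80,-46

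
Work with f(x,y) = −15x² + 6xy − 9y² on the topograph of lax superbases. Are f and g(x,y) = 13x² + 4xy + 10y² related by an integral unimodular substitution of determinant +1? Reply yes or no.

D₁ = -504, D₂ = -504
f is negative-definite; reduce −f:
−f: flip: (15,-6,9)→(9,6,15)
−f: reduced (well bottom): (9,6,15) with a≤c, −a<b≤a
flip sign back: reduced form of f is (-9,-6,-15)
g: flip: (13,4,10)→(10,-4,13)
g: reduced (well bottom): (10,-4,13) with a≤c, −a<b≤a
reduced forms (-9, -6, -15) vs (10, -4, 13) ⇒ inequivalent

no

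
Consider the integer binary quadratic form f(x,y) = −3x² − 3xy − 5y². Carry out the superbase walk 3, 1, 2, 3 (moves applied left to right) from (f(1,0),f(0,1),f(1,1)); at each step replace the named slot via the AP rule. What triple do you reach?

start (-3,-5,-11) = (f(1,0),f(0,1),f(1,1))
replace slot 3: 2·((-3)+(-5)) − (-11) = -5 → (-3,-5,-5)
replace slot 1: 2·((-5)+(-5)) − (-3) = -17 → (-17,-5,-5)
replace slot 2: 2·((-17)+(-5)) − (-5) = -39 → (-17,-39,-5)
replace slot 3: 2·((-17)+(-39)) − (-5) = -107 → (-17,-39,-107)

-17,-39,-107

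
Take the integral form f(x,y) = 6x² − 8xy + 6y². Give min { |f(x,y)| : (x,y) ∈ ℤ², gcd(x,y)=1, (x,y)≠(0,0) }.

translate: b→4 (≡-8 mod 12), so (6,-8,6)→(6,4,4)
flip: (6,4,4)→(4,-4,6)
translate: b→4 (≡-4 mod 8), so (4,-4,6)→(4,4,6)
reduced (well bottom): (4,4,6) with a≤c, −a<b≤a
well minimum = a = 4

4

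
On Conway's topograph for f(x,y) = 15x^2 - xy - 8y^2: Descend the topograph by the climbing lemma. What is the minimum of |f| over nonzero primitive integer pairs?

descent: ρ → (-8,17,6)  [lands on river]
river: ρ → (6,19,-5)
river: ρ → (-5,21,2)
river: ρ → (2,19,-15)
river: ρ → (-15,11,6)
river: ρ → (6,13,-13)
river: ρ → (-13,13,6)
river: ρ → (6,11,-15)
river: ρ → (-15,19,2)
river: ρ → (2,21,-5)
river: ρ → (-5,19,6)
river: ρ → (6,17,-8)
river: ρ → (-8,15,8)
river: ρ → (8,17,-6)
river: ρ → (-6,19,5)
river: ρ → (5,21,-2)
river: ρ → (-2,19,15)
river: ρ → (15,11,-6)
river: ρ → (-6,13,13)
river: ρ → (13,13,-6)
river: ρ → (-6,11,15)
river: ρ → (15,19,-2)
river: ρ → (-2,21,5)
river: ρ → (5,19,-6)
river: ρ → (-6,17,8)
river: ρ → (8,15,-8)
closes: descent 1, river 26
min |a| on river = 2

2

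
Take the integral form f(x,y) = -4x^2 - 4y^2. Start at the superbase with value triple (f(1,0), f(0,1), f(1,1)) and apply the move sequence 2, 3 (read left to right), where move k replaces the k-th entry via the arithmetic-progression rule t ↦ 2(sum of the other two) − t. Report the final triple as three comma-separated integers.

start (-4,-4,-8) = (f(1,0),f(0,1),f(1,1))
replace slot 2: 2·((-4)+(-8)) − (-4) = -20 → (-4,-20,-8)
replace slot 3: 2·((-4)+(-20)) − (-8) = -40 → (-4,-20,-40)

-4,-20,-40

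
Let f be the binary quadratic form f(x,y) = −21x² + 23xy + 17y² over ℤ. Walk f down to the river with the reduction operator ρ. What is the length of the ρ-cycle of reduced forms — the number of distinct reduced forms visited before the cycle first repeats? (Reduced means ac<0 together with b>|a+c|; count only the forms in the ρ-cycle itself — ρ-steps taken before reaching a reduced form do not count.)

D = 1957, ⌊√D⌋ = 44
river: ρ → (17,11,-27)
river: ρ → (-27,43,1)
river: ρ → (1,43,-27)
river: ρ → (-27,11,17)
river: ρ → (17,23,-21)
river: ρ → (-21,19,19)
river: ρ → (19,19,-21)
river: ρ → (-21,23,17)
ρ-cycle length = 8 (tail of 0 descent steps not counted)

8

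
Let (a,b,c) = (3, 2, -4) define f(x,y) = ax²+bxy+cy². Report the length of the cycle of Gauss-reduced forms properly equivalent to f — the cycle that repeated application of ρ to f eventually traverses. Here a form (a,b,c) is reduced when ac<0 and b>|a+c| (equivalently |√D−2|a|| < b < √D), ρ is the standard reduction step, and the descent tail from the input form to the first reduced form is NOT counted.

D = 52, ⌊√D⌋ = 7
river: ρ → (-4,6,1)
river: ρ → (1,6,-4)
river: ρ → (-4,2,3)
river: ρ → (3,4,-3)
river: ρ → (-3,2,4)
river: ρ → (4,6,-1)
river: ρ → (-1,6,4)
river: ρ → (4,2,-3)
river: ρ → (-3,4,3)
river: ρ → (3,2,-4)
ρ-cycle length = 10 (tail of 0 descent steps not counted)

10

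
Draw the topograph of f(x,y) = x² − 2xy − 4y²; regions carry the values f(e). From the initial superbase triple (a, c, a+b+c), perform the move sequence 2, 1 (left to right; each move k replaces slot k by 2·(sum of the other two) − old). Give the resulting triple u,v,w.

start (1,-4,-5) = (f(1,0),f(0,1),f(1,1))
replace slot 2: 2·(1+(-5)) − (-4) = -4 → (1,-4,-5)
replace slot 1: 2·((-4)+(-5)) − 1 = -19 → (-19,-4,-5)

-19,-4,-5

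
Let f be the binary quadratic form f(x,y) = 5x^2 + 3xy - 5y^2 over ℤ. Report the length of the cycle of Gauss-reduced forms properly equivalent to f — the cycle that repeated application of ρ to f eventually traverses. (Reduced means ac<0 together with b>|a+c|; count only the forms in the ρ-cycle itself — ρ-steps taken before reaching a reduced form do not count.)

D = 109, ⌊√D⌋ = 10
river: ρ → (-5,7,3)
river: ρ → (3,5,-7)
river: ρ → (-7,9,1)
river: ρ → (1,9,-7)
river: ρ → (-7,5,3)
river: ρ → (3,7,-5)
river: ρ → (-5,3,5)
river: ρ → (5,7,-3)
river: ρ → (-3,5,7)
river: ρ → (7,9,-1)
river: ρ → (-1,9,7)
river: ρ → (7,5,-3)
river: ρ → (-3,7,5)
river: ρ → (5,3,-5)
ρ-cycle length = 14 (tail of 0 descent steps not counted)

14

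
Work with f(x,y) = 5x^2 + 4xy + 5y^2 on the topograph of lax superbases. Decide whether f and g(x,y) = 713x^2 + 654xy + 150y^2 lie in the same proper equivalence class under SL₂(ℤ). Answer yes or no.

D₁ = -84, D₂ = -84
f: reduced (well bottom): (5,4,5) with a≤c, −a<b≤a
g: flip: (713,654,150)→(150,-654,713)
g: translate: b→-54 (≡-654 mod 300), so (150,-654,713)→(150,-54,5)
g: flip: (150,-54,5)→(5,54,150)
g: translate: b→4 (≡54 mod 10), so (5,54,150)→(5,4,5)
g: reduced (well bottom): (5,4,5) with a≤c, −a<b≤a
reduced forms (5, 4, 5) vs (5, 4, 5) ⇒ equivalent

yes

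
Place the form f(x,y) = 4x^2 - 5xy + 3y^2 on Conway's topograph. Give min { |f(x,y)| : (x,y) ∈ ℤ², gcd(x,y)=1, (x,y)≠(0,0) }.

translate: b→3 (≡-5 mod 8), so (4,-5,3)→(4,3,2)
flip: (4,3,2)→(2,-3,4)
translate: b→1 (≡-3 mod 4), so (2,-3,4)→(2,1,3)
reduced (well bottom): (2,1,3) with a≤c, −a<b≤a
well minimum = a = 2

2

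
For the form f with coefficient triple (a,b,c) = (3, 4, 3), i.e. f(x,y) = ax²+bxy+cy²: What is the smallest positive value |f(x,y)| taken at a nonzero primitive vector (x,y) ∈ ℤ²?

translate: b→-2 (≡4 mod 6), so (3,4,3)→(3,-2,2)
flip: (3,-2,2)→(2,2,3)
reduced (well bottom): (2,2,3) with a≤c, −a<b≤a
well minimum = a = 2

2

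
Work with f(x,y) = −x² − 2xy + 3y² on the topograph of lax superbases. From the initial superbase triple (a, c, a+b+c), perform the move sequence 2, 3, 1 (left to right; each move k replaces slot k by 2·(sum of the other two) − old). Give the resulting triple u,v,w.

start (-1,3,0) = (f(1,0),f(0,1),f(1,1))
replace slot 2: 2·((-1)+0) − 3 = -5 → (-1,-5,0)
replace slot 3: 2·((-1)+(-5)) − 0 = -12 → (-1,-5,-12)
replace slot 1: 2·((-5)+(-12)) − (-1) = -33 → (-33,-5,-12)

-33,-5,-12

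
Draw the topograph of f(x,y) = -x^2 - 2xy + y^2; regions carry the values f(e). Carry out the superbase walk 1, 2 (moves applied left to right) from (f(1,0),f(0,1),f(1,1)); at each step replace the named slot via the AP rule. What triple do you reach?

start (-1,1,-2) = (f(1,0),f(0,1),f(1,1))
replace slot 1: 2·(1+(-2)) − (-1) = -1 → (-1,1,-2)
replace slot 2: 2·((-1)+(-2)) − 1 = -7 → (-1,-7,-2)

-1,-7,-2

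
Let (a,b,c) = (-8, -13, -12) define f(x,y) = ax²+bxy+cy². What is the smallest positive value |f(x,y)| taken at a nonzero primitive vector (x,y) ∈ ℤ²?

translate: b→-3 (≡13 mod 16), so (8,13,12)→(8,-3,7)
flip: (8,-3,7)→(7,3,8)
reduced (well bottom): (7,3,8) with a≤c, −a<b≤a
well minimum |f| = |-7| = 7 (negative-definite)

7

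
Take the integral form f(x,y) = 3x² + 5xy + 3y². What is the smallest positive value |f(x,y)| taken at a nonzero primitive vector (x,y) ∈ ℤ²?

translate: b→-1 (≡5 mod 6), so (3,5,3)→(3,-1,1)
flip: (3,-1,1)→(1,1,3)
reduced (well bottom): (1,1,3) with a≤c, −a<b≤a
well minimum = a = 1

1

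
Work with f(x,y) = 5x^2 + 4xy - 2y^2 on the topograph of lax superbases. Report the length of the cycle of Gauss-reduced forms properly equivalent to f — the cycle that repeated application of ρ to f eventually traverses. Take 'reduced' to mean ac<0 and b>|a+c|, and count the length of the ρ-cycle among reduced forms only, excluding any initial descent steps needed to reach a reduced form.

D = 56, ⌊√D⌋ = 7
river: ρ → (-2,4,5)
river: ρ → (5,6,-1)
river: ρ → (-1,6,5)
river: ρ → (5,4,-2)
ρ-cycle length = 4 (tail of 0 descent steps not counted)

4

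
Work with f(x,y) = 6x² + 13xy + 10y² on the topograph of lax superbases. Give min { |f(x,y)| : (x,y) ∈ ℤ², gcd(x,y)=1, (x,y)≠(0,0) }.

translate: b→1 (≡13 mod 12), so (6,13,10)→(6,1,3)
flip: (6,1,3)→(3,-1,6)
reduced (well bottom): (3,-1,6) with a≤c, −a<b≤a
well minimum = a = 3

3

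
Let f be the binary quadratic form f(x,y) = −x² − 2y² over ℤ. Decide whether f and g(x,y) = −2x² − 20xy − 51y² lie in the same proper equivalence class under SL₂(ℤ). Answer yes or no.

D₁ = -8, D₂ = -8
f is negative-definite; reduce −f:
−f: reduced (well bottom): (1,0,2) with a≤c, −a<b≤a
flip sign back: reduced form of f is (-1,0,-2)
g is negative-definite; reduce −g:
−g: translate: b→0 (≡20 mod 4), so (2,20,51)→(2,0,1)
−g: flip: (2,0,1)→(1,0,2)
−g: reduced (well bottom): (1,0,2) with a≤c, −a<b≤a
flip sign back: reduced form of g is (-1,0,-2)
reduced forms (-1, 0, -2) vs (-1, 0, -2) ⇒ equivalent

yes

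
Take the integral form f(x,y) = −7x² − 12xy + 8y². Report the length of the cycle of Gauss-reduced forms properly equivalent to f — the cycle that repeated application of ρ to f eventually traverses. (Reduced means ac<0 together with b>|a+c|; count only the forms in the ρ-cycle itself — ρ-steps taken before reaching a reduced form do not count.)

D = 368, ⌊√D⌋ = 19
descent: ρ → (8,12,-7)  [lands on river]
river: ρ → (-7,16,4)
river: ρ → (4,16,-7)
river: ρ → (-7,12,8)
river: ρ → (8,4,-11)
river: ρ → (-11,18,1)
river: ρ → (1,18,-11)
river: ρ → (-11,4,8)
ρ-cycle length = 8 (tail of 1 descent step not counted)

8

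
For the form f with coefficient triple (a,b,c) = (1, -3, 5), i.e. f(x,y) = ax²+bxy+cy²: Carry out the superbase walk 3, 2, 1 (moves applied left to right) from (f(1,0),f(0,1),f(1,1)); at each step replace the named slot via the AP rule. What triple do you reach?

start (1,5,3) = (f(1,0),f(0,1),f(1,1))
replace slot 3: 2·(1+5) − 3 = 9 → (1,5,9)
replace slot 2: 2·(1+9) − 5 = 15 → (1,15,9)
replace slot 1: 2·(15+9) − 1 = 47 → (47,15,9)

47,15,9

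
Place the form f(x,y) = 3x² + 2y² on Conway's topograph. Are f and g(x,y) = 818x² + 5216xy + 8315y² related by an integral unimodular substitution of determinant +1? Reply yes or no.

D₁ = -24, D₂ = -24
f: flip: (3,0,2)→(2,0,3)
f: reduced (well bottom): (2,0,3) with a≤c, −a<b≤a
g: translate: b→308 (≡5216 mod 1636), so (818,5216,8315)→(818,308,29)
g: flip: (818,308,29)→(29,-308,818)
g: translate: b→-18 (≡-308 mod 58), so (29,-308,818)→(29,-18,3)
g: flip: (29,-18,3)→(3,18,29)
g: translate: b→0 (≡18 mod 6), so (3,18,29)→(3,0,2)
g: flip: (3,0,2)→(2,0,3)
g: reduced (well bottom): (2,0,3) with a≤c, −a<b≤a
reduced forms (2, 0, 3) vs (2, 0, 3) ⇒ equivalent

yes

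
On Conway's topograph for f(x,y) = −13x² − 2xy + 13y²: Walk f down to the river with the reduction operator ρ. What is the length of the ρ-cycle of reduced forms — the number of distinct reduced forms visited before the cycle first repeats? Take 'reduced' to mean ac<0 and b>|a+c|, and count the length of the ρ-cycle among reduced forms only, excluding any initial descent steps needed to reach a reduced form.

D = 680, ⌊√D⌋ = 26
descent: ρ → (13,2,-13)  [lands on river]
river: ρ → (-13,24,2)
river: ρ → (2,24,-13)
river: ρ → (-13,2,13)
river: ρ → (13,24,-2)
river: ρ → (-2,24,13)
ρ-cycle length = 6 (tail of 1 descent step not counted)

6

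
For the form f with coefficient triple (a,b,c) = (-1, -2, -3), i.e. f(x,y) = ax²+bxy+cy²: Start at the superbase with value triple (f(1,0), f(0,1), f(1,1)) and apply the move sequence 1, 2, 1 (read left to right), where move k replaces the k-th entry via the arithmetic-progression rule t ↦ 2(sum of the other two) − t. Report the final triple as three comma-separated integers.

start (-1,-3,-6) = (f(1,0),f(0,1),f(1,1))
replace slot 1: 2·((-3)+(-6)) − (-1) = -17 → (-17,-3,-6)
replace slot 2: 2·((-17)+(-6)) − (-3) = -43 → (-17,-43,-6)
replace slot 1: 2·((-43)+(-6)) − (-17) = -81 → (-81,-43,-6)

-81,-43,-6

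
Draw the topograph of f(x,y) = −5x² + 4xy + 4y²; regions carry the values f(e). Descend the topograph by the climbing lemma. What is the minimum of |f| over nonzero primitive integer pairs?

river: ρ → (4,4,-5)
river: ρ → (-5,6,3)
river: ρ → (3,6,-5)
river: ρ → (-5,4,4)
closes: descent 0, river 4
min |a| on river = 3

3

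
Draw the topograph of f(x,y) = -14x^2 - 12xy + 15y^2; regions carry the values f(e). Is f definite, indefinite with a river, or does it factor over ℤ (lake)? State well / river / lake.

D = b²−4ac = (-12)² − 4·(-14)·15 = 984
D > 0 non-square ⇒ indefinite ⇒ periodic river

river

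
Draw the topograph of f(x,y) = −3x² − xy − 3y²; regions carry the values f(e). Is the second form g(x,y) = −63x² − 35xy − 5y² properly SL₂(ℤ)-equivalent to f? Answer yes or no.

D₁ = -35, D₂ = -35
f is negative-definite; reduce −f:
−f: reduced (well bottom): (3,1,3) with a≤c, −a<b≤a
flip sign back: reduced form of f is (-3,-1,-3)
g is negative-definite; reduce −g:
−g: flip: (63,35,5)→(5,-35,63)
−g: translate: b→5 (≡-35 mod 10), so (5,-35,63)→(5,5,3)
−g: flip: (5,5,3)→(3,-5,5)
−g: translate: b→1 (≡-5 mod 6), so (3,-5,5)→(3,1,3)
−g: reduced (well bottom): (3,1,3) with a≤c, −a<b≤a
flip sign back: reduced form of g is (-3,-1,-3)
reduced forms (-3, -1, -3) vs (-3, -1, -3) ⇒ equivalent

yes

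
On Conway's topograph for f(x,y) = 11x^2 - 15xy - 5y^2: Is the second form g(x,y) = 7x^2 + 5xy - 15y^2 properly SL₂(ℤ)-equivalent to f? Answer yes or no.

D₁ = 445, D₂ = 445
river cycle of f (length 10): (-5, 15, 11), (11, 7, -9), (-9, 11, 9), (9, 7, -11), (-11, 15, 5), (5, 15, -11), (-11, 7, 9), (9, 11, -9), (-9, 7, 11), (11, 15, -5)
river cycle of g (length 6): (7, 19, -3), (-3, 17, 13), (13, 9, -7), (-7, 19, 3), (3, 17, -13), (-13, 9, 7)
cycles differ ⇒ inequivalent

no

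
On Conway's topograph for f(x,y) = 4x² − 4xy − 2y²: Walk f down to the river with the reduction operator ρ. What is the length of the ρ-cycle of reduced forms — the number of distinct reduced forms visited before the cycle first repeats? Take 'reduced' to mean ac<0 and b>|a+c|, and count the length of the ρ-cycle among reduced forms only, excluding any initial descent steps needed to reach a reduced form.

D = 48, ⌊√D⌋ = 6
descent: ρ → (-2,4,4)  [lands on river]
river: ρ → (4,4,-2)
ρ-cycle length = 2 (tail of 1 descent step not counted)

2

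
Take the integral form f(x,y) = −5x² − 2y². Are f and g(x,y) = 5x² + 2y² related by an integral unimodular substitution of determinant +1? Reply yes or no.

D₁ = -40, D₂ = -40
f is negative-definite; reduce −f:
−f: flip: (5,0,2)→(2,0,5)
−f: reduced (well bottom): (2,0,5) with a≤c, −a<b≤a
flip sign back: reduced form of f is (-2,0,-5)
g: flip: (5,0,2)→(2,0,5)
g: reduced (well bottom): (2,0,5) with a≤c, −a<b≤a
reduced forms (-2, 0, -5) vs (2, 0, 5) ⇒ inequivalent

no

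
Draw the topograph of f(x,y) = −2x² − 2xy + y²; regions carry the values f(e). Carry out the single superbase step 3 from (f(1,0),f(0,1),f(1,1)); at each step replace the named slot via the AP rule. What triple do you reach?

start (-2,1,-3) = (f(1,0),f(0,1),f(1,1))
replace slot 3: 2·((-2)+1) − (-3) = 1 → (-2,1,1)

-2,1,1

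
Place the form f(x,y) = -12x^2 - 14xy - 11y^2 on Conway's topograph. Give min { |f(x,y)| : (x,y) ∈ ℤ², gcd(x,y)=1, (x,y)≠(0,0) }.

translate: b→-10 (≡14 mod 24), so (12,14,11)→(12,-10,9)
flip: (12,-10,9)→(9,10,12)
translate: b→-8 (≡10 mod 18), so (9,10,12)→(9,-8,11)
reduced (well bottom): (9,-8,11) with a≤c, −a<b≤a
well minimum |f| = |-9| = 9 (negative-definite)

9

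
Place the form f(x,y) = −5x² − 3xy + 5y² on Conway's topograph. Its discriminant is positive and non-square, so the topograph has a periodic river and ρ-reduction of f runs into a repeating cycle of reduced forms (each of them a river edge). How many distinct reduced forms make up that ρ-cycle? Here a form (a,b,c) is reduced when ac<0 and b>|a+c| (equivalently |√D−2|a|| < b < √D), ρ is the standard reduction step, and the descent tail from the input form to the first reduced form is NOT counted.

D = 109, ⌊√D⌋ = 10
descent: ρ → (5,3,-5)  [lands on river]
river: ρ → (-5,7,3)
river: ρ → (3,5,-7)
river: ρ → (-7,9,1)
river: ρ → (1,9,-7)
river: ρ → (-7,5,3)
river: ρ → (3,7,-5)
river: ρ → (-5,3,5)
river: ρ → (5,7,-3)
river: ρ → (-3,5,7)
river: ρ → (7,9,-1)
river: ρ → (-1,9,7)
river: ρ → (7,5,-3)
river: ρ → (-3,7,5)
ρ-cycle length = 14 (tail of 1 descent step not counted)

14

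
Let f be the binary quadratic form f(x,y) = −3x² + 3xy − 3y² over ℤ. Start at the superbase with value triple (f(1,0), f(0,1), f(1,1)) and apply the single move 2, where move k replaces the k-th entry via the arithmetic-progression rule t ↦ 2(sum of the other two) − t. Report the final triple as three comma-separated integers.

start (-3,-3,-3) = (f(1,0),f(0,1),f(1,1))
replace slot 2: 2·((-3)+(-3)) − (-3) = -9 → (-3,-9,-3)

-3,-9,-3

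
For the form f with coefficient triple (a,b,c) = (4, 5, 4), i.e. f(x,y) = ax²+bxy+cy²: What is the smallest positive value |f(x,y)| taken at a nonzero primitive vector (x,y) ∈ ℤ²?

translate: b→-3 (≡5 mod 8), so (4,5,4)→(4,-3,3)
flip: (4,-3,3)→(3,3,4)
reduced (well bottom): (3,3,4) with a≤c, −a<b≤a
well minimum = a = 3

3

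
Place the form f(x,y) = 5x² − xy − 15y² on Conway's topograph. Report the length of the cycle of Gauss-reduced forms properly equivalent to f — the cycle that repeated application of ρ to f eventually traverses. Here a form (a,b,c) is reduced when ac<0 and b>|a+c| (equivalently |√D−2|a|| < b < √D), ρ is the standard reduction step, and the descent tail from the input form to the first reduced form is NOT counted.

D = 301, ⌊√D⌋ = 17
descent: ρ → (-15,1,5)
descent: ρ → (5,9,-11)  [lands on river]
river: ρ → (-11,13,3)
river: ρ → (3,17,-1)
river: ρ → (-1,17,3)
river: ρ → (3,13,-11)
river: ρ → (-11,9,5)
river: ρ → (5,11,-9)
river: ρ → (-9,7,7)
river: ρ → (7,7,-9)
river: ρ → (-9,11,5)
ρ-cycle length = 10 (tail of 2 descent steps not counted)

10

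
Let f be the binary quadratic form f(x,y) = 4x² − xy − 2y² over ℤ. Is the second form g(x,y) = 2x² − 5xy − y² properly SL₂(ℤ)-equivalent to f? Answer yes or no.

D₁ = 33, D₂ = 33
river cycle of f (length 4): (-2, 5, 1), (1, 5, -2), (-2, 3, 3), (3, 3, -2)
river cycle of g (length 4): (-1, 5, 2), (2, 3, -3), (-3, 3, 2), (2, 5, -1)
cycles differ ⇒ inequivalent

no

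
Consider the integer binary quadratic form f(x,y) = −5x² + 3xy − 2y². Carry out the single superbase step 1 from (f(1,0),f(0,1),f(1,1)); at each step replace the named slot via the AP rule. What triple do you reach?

start (-5,-2,-4) = (f(1,0),f(0,1),f(1,1))
replace slot 1: 2·((-2)+(-4)) − (-5) = -7 → (-7,-2,-4)

-7,-2,-4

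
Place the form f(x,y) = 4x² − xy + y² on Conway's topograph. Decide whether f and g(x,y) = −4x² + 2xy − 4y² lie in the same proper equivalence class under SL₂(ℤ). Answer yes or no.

D₁ = -15, D₂ = -60
discriminants differ ⇒ not SL₂(ℤ)-equivalent

no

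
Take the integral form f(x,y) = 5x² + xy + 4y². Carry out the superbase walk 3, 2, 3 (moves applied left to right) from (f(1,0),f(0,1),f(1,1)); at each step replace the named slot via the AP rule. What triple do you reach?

start (5,4,10) = (f(1,0),f(0,1),f(1,1))
replace slot 3: 2·(5+4) − 10 = 8 → (5,4,8)
replace slot 2: 2·(5+8) − 4 = 22 → (5,22,8)
replace slot 3: 2·(5+22) − 8 = 46 → (5,22,46)

5,22,46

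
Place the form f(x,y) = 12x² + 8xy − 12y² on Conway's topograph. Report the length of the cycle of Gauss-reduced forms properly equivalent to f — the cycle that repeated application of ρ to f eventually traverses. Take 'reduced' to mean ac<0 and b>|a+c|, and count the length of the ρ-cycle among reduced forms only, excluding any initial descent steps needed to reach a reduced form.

D = 640, ⌊√D⌋ = 25
river: ρ → (-12,16,8)
river: ρ → (8,16,-12)
river: ρ → (-12,8,12)
river: ρ → (12,16,-8)
river: ρ → (-8,16,12)
river: ρ → (12,8,-12)
ρ-cycle length = 6 (tail of 0 descent steps not counted)

6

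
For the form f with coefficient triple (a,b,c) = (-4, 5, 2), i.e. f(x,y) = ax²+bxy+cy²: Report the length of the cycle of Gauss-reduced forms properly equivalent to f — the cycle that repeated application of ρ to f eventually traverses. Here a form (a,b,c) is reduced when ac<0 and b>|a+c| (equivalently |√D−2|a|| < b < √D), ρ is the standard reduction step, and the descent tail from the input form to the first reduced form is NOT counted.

D = 57, ⌊√D⌋ = 7
river: ρ → (2,7,-1)
river: ρ → (-1,7,2)
river: ρ → (2,5,-4)
river: ρ → (-4,3,3)
river: ρ → (3,3,-4)
river: ρ → (-4,5,2)
ρ-cycle length = 6 (tail of 0 descent steps not counted)

6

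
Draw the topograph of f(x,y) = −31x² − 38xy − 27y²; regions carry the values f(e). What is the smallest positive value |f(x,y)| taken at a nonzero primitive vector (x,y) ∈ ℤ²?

translate: b→-24 (≡38 mod 62), so (31,38,27)→(31,-24,20)
flip: (31,-24,20)→(20,24,31)
translate: b→-16 (≡24 mod 40), so (20,24,31)→(20,-16,27)
reduced (well bottom): (20,-16,27) with a≤c, −a<b≤a
well minimum |f| = |-20| = 20 (negative-definite)

20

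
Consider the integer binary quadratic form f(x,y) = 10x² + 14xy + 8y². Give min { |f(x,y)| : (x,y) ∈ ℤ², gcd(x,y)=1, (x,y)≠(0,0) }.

translate: b→-6 (≡14 mod 20), so (10,14,8)→(10,-6,4)
flip: (10,-6,4)→(4,6,10)
translate: b→-2 (≡6 mod 8), so (4,6,10)→(4,-2,8)
reduced (well bottom): (4,-2,8) with a≤c, −a<b≤a
well minimum = a = 4

4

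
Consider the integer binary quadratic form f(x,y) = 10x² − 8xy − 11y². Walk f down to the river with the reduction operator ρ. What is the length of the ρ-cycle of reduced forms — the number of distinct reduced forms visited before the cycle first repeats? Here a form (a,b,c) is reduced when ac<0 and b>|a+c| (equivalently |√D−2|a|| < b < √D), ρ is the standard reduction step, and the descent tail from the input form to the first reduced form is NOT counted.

D = 504, ⌊√D⌋ = 22
descent: ρ → (-11,8,10)  [lands on river]
river: ρ → (10,12,-9)
river: ρ → (-9,6,13)
river: ρ → (13,20,-2)
river: ρ → (-2,20,13)
river: ρ → (13,6,-9)
river: ρ → (-9,12,10)
river: ρ → (10,8,-11)
river: ρ → (-11,14,7)
river: ρ → (7,14,-11)
ρ-cycle length = 10 (tail of 1 descent step not counted)

10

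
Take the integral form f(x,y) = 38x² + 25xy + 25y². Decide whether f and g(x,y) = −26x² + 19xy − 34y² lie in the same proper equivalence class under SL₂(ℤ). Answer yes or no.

D₁ = -3175, D₂ = -3175
f: flip: (38,25,25)→(25,-25,38)
f: translate: b→25 (≡-25 mod 50), so (25,-25,38)→(25,25,38)
f: reduced (well bottom): (25,25,38) with a≤c, −a<b≤a
g is negative-definite; reduce −g:
−g: reduced (well bottom): (26,-19,34) with a≤c, −a<b≤a
flip sign back: reduced form of g is (-26,19,-34)
reduced forms (25, 25, 38) vs (-26, 19, -34) ⇒ inequivalent

no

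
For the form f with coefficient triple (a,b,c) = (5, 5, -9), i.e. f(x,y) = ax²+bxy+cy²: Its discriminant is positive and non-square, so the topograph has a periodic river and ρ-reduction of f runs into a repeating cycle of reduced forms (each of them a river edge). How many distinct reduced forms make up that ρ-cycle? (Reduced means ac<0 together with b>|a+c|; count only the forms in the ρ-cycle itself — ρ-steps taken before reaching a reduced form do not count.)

D = 205, ⌊√D⌋ = 14
river: ρ → (-9,13,1)
river: ρ → (1,13,-9)
river: ρ → (-9,5,5)
river: ρ → (5,5,-9)
ρ-cycle length = 4 (tail of 0 descent steps not counted)

4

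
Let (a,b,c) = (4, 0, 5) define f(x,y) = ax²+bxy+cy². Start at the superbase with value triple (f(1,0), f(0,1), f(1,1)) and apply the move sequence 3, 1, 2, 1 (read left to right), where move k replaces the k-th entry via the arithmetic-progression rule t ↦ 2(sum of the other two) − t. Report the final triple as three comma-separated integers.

start (4,5,9) = (f(1,0),f(0,1),f(1,1))
replace slot 3: 2·(4+5) − 9 = 9 → (4,5,9)
replace slot 1: 2·(5+9) − 4 = 24 → (24,5,9)
replace slot 2: 2·(24+9) − 5 = 61 → (24,61,9)
replace slot 1: 2·(61+9) − 24 = 116 → (116,61,9)

116,61,9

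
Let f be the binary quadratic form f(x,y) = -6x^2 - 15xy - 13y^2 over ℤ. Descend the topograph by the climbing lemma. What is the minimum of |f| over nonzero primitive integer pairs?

translate: b→3 (≡15 mod 12), so (6,15,13)→(6,3,4)
flip: (6,3,4)→(4,-3,6)
reduced (well bottom): (4,-3,6) with a≤c, −a<b≤a
well minimum |f| = |-4| = 4 (negative-definite)

4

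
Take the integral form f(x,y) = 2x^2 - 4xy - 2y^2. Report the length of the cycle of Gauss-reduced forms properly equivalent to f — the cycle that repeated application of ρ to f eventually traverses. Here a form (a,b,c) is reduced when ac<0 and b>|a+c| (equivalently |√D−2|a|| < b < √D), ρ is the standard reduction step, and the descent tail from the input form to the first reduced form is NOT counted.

D = 32, ⌊√D⌋ = 5
descent: ρ → (-2,4,2)  [lands on river]
river: ρ → (2,4,-2)
ρ-cycle length = 2 (tail of 1 descent step not counted)

2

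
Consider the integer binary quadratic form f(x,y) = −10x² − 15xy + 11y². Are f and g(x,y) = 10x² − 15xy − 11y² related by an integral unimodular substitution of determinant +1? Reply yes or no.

D₁ = 665, D₂ = 665
river cycle of f (length 10): (11, 15, -10), (-10, 25, 1), (1, 25, -10), (-10, 15, 11), (11, 7, -14), (-14, 21, 4), (4, 19, -19), (-19, 19, 4), (4, 21, -14), (-14, 7, 11)
river cycle of g (length 10): (-11, 15, 10), (10, 25, -1), (-1, 25, 10), (10, 15, -11), (-11, 7, 14), (14, 21, -4), (-4, 19, 19), (19, 19, -4), (-4, 21, 14), (14, 7, -11)
cycles differ ⇒ inequivalent

no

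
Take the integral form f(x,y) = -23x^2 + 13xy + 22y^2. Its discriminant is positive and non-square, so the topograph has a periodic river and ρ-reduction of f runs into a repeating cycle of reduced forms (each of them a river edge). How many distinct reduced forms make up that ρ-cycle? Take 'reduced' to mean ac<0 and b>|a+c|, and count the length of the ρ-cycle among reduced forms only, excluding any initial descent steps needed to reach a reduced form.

D = 2193, ⌊√D⌋ = 46
river: ρ → (22,31,-14)
river: ρ → (-14,25,28)
river: ρ → (28,31,-11)
river: ρ → (-11,35,22)
river: ρ → (22,9,-24)
river: ρ → (-24,39,7)
river: ρ → (7,45,-6)
river: ρ → (-6,39,28)
river: ρ → (28,17,-17)
river: ρ → (-17,17,28)
river: ρ → (28,39,-6)
river: ρ → (-6,45,7)
river: ρ → (7,39,-24)
river: ρ → (-24,9,22)
river: ρ → (22,35,-11)
river: ρ → (-11,31,28)
river: ρ → (28,25,-14)
river: ρ → (-14,31,22)
river: ρ → (22,13,-23)
river: ρ → (-23,33,12)
river: ρ → (12,39,-14)
river: ρ → (-14,45,3)
river: ρ → (3,45,-14)
river: ρ → (-14,39,12)
river: ρ → (12,33,-23)
river: ρ → (-23,13,22)
ρ-cycle length = 26 (tail of 0 descent steps not counted)

26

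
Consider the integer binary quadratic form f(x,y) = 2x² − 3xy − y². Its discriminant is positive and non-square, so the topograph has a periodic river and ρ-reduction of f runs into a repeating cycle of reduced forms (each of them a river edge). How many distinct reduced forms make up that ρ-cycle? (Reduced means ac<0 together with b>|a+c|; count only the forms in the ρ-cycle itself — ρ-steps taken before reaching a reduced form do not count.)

D = 17, ⌊√D⌋ = 4
descent: ρ → (-1,3,2)  [lands on river]
river: ρ → (2,1,-2)
river: ρ → (-2,3,1)
river: ρ → (1,3,-2)
river: ρ → (-2,1,2)
river: ρ → (2,3,-1)
ρ-cycle length = 6 (tail of 1 descent step not counted)

6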